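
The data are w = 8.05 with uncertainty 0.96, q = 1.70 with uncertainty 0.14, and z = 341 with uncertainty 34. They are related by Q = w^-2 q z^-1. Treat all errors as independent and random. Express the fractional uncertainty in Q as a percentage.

27.1%

Relative error in a monomial: (δQ/Q)² = Σ (nᵢ · δxᵢ/xᵢ)².
  (-2·δw/w)² = (-2×0.119)² = 0.0569;  (1·δq/q)² = (1×0.0824)² = 0.00678;  (-1·δz/z)² = (-1×0.0997)² = 0.00994
δQ/Q = √(0.0736) = 0.271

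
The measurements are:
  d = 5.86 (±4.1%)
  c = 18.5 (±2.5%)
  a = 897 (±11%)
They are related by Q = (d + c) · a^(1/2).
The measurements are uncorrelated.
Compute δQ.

43.1

Let u = d + c = 24.4. δu = √(δd² + δc²) = √(0.0577 + 0.214) = 0.521, so δu/u = 0.0214.
Q is then a monomial in u, a:
δQ/Q = √((δu/u)² + (½·δa/a)²) = √(0.000458 + 0.00302) = 0.0590
Q = 730, so δQ = 0.0590 × 730 = 43.1.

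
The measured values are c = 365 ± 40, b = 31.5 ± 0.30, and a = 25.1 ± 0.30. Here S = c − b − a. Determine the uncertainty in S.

40.0

Absolute uncertainties add in quadrature for a linear combination:
  (δc)² = 1600;  (δb)² = 0.0900;  (δa)² = 0.0900
δS = √(1600) = 40.0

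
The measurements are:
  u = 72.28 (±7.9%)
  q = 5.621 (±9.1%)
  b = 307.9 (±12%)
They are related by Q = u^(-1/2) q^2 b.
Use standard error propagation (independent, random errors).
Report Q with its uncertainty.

Relative error in a monomial: (δQ/Q)² = Σ (nᵢ · δxᵢ/xᵢ)².
  (−½·δu/u)² = (-0.5×0.0790)² = 0.00156;  (2·δq/q)² = (2×0.0910)² = 0.0331;  (1·δb/b)² = (1×0.120)² = 0.0144
δQ/Q = √(0.0491) = 0.222
Q = 1144, so δQ = 0.222 × 1144 = 254.

1144 ± 254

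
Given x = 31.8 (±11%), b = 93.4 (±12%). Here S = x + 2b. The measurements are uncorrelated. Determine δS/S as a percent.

10.4%

Each term contributes (cᵢ δxᵢ)² to (δS)²:
  (δx)² = 12.2;  (2·δb)² = 502
δS = √(515) = 22.7
S = 219, so δS/S = 22.7/219 = 0.104.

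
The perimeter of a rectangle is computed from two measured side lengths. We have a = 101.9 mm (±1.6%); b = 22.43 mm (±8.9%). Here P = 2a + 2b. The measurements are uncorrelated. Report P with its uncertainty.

Each term contributes (cᵢ δxᵢ)² to (δP)²:
  (2·δa)² = 10.6;  (2·δb)² = 15.9
δP = √(26.6) = 5.15 mm
P = 248.7 mm.

248.7 ± 5.15 mm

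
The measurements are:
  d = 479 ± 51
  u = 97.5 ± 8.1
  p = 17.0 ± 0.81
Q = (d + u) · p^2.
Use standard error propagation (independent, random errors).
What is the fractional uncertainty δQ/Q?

Let w = d + u = 576. δw = √(δd² + δu²) = √(2600 + 65.6) = 51.6, so δw/w = 0.0896.
Q is then a monomial in w, p:
δQ/Q = √((δw/w)² + (2·δp/p)²) = √(0.00802 + 0.00908) = 0.131

0.131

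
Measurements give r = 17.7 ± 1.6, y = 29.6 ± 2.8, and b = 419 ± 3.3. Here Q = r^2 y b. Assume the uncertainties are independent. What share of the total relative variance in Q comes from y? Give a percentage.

21.5%

(δQ/Q)² = (2·δr/r)² + (1·δy/y)² + (1·δb/b)²
  r term: (2×0.0904)² = 0.0327
  y term: (1×0.0946)² = 0.00895
  b term: (1×0.00788)² = 6.2e-05
Total = 0.0417. Share from y = 0.00895/0.0417 = 0.215.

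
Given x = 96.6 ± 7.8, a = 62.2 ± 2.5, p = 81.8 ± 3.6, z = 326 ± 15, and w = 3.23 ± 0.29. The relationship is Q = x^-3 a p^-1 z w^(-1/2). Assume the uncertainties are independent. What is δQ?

3.94e-05

For a monomial Q ∝ x^-3, a, p^-1, z, w^(-1/2), fractional errors add in quadrature:
  (-3·δx/x)² = (-3×0.0807)² = 0.0587;  (1·δa/a)² = (1×0.0402)² = 0.00162;  (-1·δp/p)² = (-1×0.0440)² = 0.00194;  (1·δz/z)² = (1×0.0460)² = 0.00212;  (−½·δw/w)² = (-0.5×0.0898)² = 0.00202
δQ/Q = √(0.0664) = 0.258
Q = 0.000153, so δQ = 0.258 × 0.000153 = 3.94e-05.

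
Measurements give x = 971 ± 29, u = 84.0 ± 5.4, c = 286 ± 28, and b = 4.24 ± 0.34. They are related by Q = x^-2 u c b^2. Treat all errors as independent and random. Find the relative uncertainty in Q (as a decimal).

Since Q is a product/quotient, work with relative uncertainties:
  (-2·δx/x)² = (-2×0.0299)² = 0.00357;  (1·δu/u)² = (1×0.0643)² = 0.00413;  (1·δc/c)² = (1×0.0979)² = 0.00958;  (2·δb/b)² = (2×0.0802)² = 0.0257
δQ/Q = √(0.0430) = 0.207

0.207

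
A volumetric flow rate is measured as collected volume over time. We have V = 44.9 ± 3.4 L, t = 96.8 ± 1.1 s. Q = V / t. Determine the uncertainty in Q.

Q is a product of powers, so relative uncertainties combine in quadrature:
  (1·δV/V)² = (1×0.0757)² = 0.00573;  (-1·δt/t)² = (-1×0.0114)² = 0.000129
δQ/Q = √(0.00586) = 0.0766
Q = 0.464 L/s, so δQ = 0.0766 × 0.464 = 0.0355 L/s.

0.0355 L/s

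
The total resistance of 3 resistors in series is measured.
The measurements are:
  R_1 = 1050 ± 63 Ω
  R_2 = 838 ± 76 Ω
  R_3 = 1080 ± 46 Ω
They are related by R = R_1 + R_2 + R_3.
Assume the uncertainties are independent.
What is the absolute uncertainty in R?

For a sum/difference, combine absolute errors in quadrature:
  (δR_1)² = 3970;  (δR_2)² = 5780;  (δR_3)² = 2120
δR = √(11900) = 109 Ω

109 Ω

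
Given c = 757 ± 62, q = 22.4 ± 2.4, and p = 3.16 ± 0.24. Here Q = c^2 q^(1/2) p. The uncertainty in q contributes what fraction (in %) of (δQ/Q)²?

(δQ/Q)² = (2·δc/c)² + (½·δq/q)² + (1·δp/p)²
  c term: (2×0.0819)² = 0.0268
  q term: (0.5×0.107)² = 0.00287
  p term: (1×0.0759)² = 0.00577
Total = 0.0355. Share from q = 0.00287/0.0355 = 0.0809.

8.09%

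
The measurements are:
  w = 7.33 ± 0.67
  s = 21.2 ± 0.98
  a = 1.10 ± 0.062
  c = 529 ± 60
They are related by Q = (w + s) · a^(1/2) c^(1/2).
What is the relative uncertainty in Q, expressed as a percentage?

Let u = w + s = 28.5. δu = √(δw² + δs²) = √(0.449 + 0.960) = 1.19, so δu/u = 0.0416.
Q is then a monomial in u, a, c:
δQ/Q = √((δu/u)² + (½·δa/a)² + (½·δc/c)²) = √(0.00173 + 0.000794 + 0.00322) = 0.0758

7.58%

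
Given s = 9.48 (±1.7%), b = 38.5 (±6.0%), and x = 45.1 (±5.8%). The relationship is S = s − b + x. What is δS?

S is a linear combination, so absolute uncertainties add in quadrature:
  (δs)² = 0.0260;  (δb)² = 5.34;  (δx)² = 6.84
δS = √(12.2) = 3.49

3.49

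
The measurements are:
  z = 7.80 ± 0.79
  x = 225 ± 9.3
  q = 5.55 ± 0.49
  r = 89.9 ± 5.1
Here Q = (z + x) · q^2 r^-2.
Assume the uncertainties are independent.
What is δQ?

Let u = z + x = 233. δu = √(δz² + δx²) = √(0.624 + 86.5) = 9.33, so δu/u = 0.0401.
Q is then a monomial in u, q, r:
δQ/Q = √((δu/u)² + (2·δq/q)² + (-2·δr/r)²) = √(0.00161 + 0.0312 + 0.0129) = 0.214
Q = 0.887, so δQ = 0.214 × 0.887 = 0.190.

0.190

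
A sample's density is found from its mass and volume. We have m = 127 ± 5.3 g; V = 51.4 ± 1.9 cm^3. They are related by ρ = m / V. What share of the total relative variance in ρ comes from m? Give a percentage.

(δρ/ρ)² = (1·δm/m)² + (-1·δV/V)²
  m term: (1×0.0417)² = 0.00174
  V term: (-1×0.0370)² = 0.00137
Total = 0.00311. Share from m = 0.00174/0.00311 = 0.560.

56.0%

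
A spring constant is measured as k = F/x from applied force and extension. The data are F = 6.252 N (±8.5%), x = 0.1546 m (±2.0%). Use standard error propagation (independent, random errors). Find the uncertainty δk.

3.53 N/m

Relative error in a monomial: (δk/k)² = Σ (nᵢ · δxᵢ/xᵢ)².
  (1·δF/F)² = (1×0.0850)² = 0.00723;  (-1·δx/x)² = (-1×0.0200)² = 0.000400
δk/k = √(0.00763) = 0.0873
k = 40.44 N/m, so δk = 0.0873 × 40.44 = 3.53 N/m.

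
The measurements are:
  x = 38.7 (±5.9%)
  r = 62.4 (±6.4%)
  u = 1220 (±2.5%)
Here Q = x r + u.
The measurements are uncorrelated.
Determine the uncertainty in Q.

212

Let p = x·r = 2410. δp/p = √((1·δx/x)² + (1·δr/r)²) = √(0.00348 + 0.00410) = 0.0870, so δp = 210.
Q = p + u: δQ = √(δp² + δu²) = √(44200 + 930) = 212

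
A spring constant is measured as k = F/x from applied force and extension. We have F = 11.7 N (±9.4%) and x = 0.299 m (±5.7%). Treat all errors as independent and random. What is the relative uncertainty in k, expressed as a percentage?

11.0%

Since k is a product/quotient, work with relative uncertainties:
  (1·δF/F)² = (1×0.0940)² = 0.00884;  (-1·δx/x)² = (-1×0.0570)² = 0.00325
δk/k = √(0.0121) = 0.110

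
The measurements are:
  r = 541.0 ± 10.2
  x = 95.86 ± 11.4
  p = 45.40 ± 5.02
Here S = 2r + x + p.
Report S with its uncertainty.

1223 ± 23.9

For a sum/difference, combine absolute errors in quadrature:
  (2·δr)² = 416;  (δx)² = 130;  (δp)² = 25.2
δS = √(571) = 23.9
S = 1223.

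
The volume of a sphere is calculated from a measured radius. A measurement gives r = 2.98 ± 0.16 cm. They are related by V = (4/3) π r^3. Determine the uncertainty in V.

17.9 cm^3

V ∝ r^3, so δV/V = |3| · δr/r = 3 × 0.0537 = 0.161.
V = 111 cm^3, so δV = 0.161 × 111 = 17.9 cm^3.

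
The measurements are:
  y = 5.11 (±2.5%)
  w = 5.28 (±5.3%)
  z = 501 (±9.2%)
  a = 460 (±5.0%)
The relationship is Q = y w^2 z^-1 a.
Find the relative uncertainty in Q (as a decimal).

0.151

Since Q is a product/quotient, work with relative uncertainties:
  (1·δy/y)² = (1×0.0250)² = 0.000625;  (2·δw/w)² = (2×0.0530)² = 0.0112;  (-1·δz/z)² = (-1×0.0920)² = 0.00846;  (1·δa/a)² = (1×0.0500)² = 0.00250
δQ/Q = √(0.0228) = 0.151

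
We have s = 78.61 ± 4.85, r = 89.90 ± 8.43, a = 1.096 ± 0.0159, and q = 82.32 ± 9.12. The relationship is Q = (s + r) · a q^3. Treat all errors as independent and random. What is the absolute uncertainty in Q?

Let u = s + r = 168.5. δu = √(δs² + δr²) = √(23.5 + 71.1) = 9.73, so δu/u = 0.0577.
Q is then a monomial in u, a, q:
δQ/Q = √((δu/u)² + (1·δa/a)² + (3·δq/q)²) = √(0.00333 + 0.000210 + 0.110) = 0.338
Q = 1.03e+08, so δQ = 0.338 × 1.03e+08 = 3.48e+07.

3.48e+07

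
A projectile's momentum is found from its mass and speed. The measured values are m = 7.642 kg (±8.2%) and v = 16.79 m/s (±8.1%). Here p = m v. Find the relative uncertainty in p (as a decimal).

0.115

p is a product of powers, so relative uncertainties combine in quadrature:
  (1·δm/m)² = (1×0.0820)² = 0.00672;  (1·δv/v)² = (1×0.0810)² = 0.00656
δp/p = √(0.0133) = 0.115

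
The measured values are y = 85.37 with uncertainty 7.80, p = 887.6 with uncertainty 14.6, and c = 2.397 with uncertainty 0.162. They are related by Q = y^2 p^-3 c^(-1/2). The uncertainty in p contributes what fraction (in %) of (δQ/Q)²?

(δQ/Q)² = (2·δy/y)² + (-3·δp/p)² + (−½·δc/c)²
  y term: (2×0.0914)² = 0.0334
  p term: (-3×0.0164)² = 0.00244
  c term: (-0.5×0.0676)² = 0.00114
Total = 0.0370. Share from p = 0.00244/0.0370 = 0.0659.

6.59%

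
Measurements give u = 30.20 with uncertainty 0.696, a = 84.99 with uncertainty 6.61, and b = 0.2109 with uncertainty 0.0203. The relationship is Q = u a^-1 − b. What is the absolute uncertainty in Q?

0.0353

Let p = u·a^-1 = 0.3553. δp/p = √((1·δu/u)² + (-1·δa/a)²) = √(0.000531 + 0.00605) = 0.0811, so δp = 0.0288.
Q = p − b: δQ = √(δp² + δb²) = √(0.000831 + 0.000412) = 0.0353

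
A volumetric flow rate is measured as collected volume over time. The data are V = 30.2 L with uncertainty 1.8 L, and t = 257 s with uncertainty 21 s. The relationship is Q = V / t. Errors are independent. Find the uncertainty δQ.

For a monomial Q ∝ V, t^-1, fractional errors add in quadrature:
  (1·δV/V)² = (1×0.0596)² = 0.00355;  (-1·δt/t)² = (-1×0.0817)² = 0.00668
δQ/Q = √(0.0102) = 0.101
Q = 0.118 L/s, so δQ = 0.101 × 0.118 = 0.0119 L/s.

0.0119 L/s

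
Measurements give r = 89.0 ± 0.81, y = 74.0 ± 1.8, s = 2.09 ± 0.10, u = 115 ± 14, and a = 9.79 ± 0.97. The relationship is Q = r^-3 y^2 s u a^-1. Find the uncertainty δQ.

0.0331

Each factor contributes (exponent × relative error)² to (δQ/Q)²:
  (-3·δr/r)² = (-3×0.00910)² = 0.000745;  (2·δy/y)² = (2×0.0243)² = 0.00237;  (1·δs/s)² = (1×0.0478)² = 0.00229;  (1·δu/u)² = (1×0.122)² = 0.0148;  (-1·δa/a)² = (-1×0.0991)² = 0.00982
δQ/Q = √(0.0300) = 0.173
Q = 0.191, so δQ = 0.173 × 0.191 = 0.0331.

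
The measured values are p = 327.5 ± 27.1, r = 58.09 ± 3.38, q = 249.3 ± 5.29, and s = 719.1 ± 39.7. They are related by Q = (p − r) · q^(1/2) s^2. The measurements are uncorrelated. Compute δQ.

Let u = p − r = 269.4. δu = √(δp² + δr²) = √(734 + 11.4) = 27.3, so δu/u = 0.101.
Q is then a monomial in u, q, s:
δQ/Q = √((δu/u)² + (½·δq/q)² + (2·δs/s)²) = √(0.0103 + 0.000113 + 0.0122) = 0.150
Q = 2.2e+09, so δQ = 0.150 × 2.2e+09 = 3.31e+08.

3.31e+08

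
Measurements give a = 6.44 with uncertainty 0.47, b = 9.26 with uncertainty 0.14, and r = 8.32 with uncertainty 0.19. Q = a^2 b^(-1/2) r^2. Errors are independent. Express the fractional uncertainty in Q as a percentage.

Each factor contributes (exponent × relative error)² to (δQ/Q)²:
  (2·δa/a)² = (2×0.0730)² = 0.0213;  (−½·δb/b)² = (-0.5×0.0151)² = 5.71e-05;  (2·δr/r)² = (2×0.0228)² = 0.00209
δQ/Q = √(0.0234) = 0.153

15.3%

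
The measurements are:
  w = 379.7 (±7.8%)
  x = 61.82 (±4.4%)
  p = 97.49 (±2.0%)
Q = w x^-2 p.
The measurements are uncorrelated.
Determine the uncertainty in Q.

1.16

Since Q is a product/quotient, work with relative uncertainties:
  (1·δw/w)² = (1×0.0780)² = 0.00608;  (-2·δx/x)² = (-2×0.0440)² = 0.00774;  (1·δp/p)² = (1×0.0200)² = 0.000400
δQ/Q = √(0.0142) = 0.119
Q = 9.686, so δQ = 0.119 × 9.686 = 1.16.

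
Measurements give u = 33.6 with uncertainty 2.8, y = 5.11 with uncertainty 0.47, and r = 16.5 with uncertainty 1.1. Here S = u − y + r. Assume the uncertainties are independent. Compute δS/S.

0.0677

Sums and differences: (δS)² = Σ (cᵢ δxᵢ)².
  (δu)² = 7.84;  (δy)² = 0.221;  (δr)² = 1.21
δS = √(9.27) = 3.04
S = 45.0, so δS/S = 3.04/45.0 = 0.0677.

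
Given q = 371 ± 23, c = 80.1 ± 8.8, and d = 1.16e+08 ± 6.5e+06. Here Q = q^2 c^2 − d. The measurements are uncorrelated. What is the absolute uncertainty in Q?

Let p = q^2·c^2 = 8.83e+08. δp/p = √((2·δq/q)² + (2·δc/c)²) = √(0.0154 + 0.0483) = 0.252, so δp = 2.23e+08.
Q = p − d: δQ = √(δp² + δd²) = √(4.96e+16 + 4.22e+13) = 2.23e+08

2.23e+08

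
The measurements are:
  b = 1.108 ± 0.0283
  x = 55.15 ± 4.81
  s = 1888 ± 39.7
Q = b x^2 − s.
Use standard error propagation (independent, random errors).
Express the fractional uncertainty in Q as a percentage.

40.2%

Let p = b·x^2 = 3370. δp/p = √((1·δb/b)² + (2·δx/x)²) = √(0.000652 + 0.0304) = 0.176, so δp = 594.
Q = p − s: δQ = √(δp² + δs²) = √(3.53e+05 + 1580) = 595
Q = 1482, so δQ/Q = 595/1482 = 0.402.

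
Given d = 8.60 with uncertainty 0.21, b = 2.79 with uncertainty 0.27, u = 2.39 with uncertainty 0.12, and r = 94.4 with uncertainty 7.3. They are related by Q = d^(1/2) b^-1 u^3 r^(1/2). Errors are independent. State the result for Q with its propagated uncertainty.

139 ± 25.6

Since Q is a product/quotient, work with relative uncertainties:
  (½·δd/d)² = (0.5×0.0244)² = 0.000149;  (-1·δb/b)² = (-1×0.0968)² = 0.00937;  (3·δu/u)² = (3×0.0502)² = 0.0227;  (½·δr/r)² = (0.5×0.0773)² = 0.00150
δQ/Q = √(0.0337) = 0.184
Q = 139, so δQ = 0.184 × 139 = 25.6.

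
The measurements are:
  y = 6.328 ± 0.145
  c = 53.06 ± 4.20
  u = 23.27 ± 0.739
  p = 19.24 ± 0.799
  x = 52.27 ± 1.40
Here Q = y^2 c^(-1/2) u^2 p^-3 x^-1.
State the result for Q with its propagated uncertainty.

Products/powers → add relative errors in quadrature, weighted by exponent:
  (2·δy/y)² = (2×0.0229)² = 0.00210;  (−½·δc/c)² = (-0.5×0.0792)² = 0.00157;  (2·δu/u)² = (2×0.0318)² = 0.00403;  (-3·δp/p)² = (-3×0.0415)² = 0.0155;  (-1·δx/x)² = (-1×0.0268)² = 0.000717
δQ/Q = √(0.0239) = 0.155
Q = 0.007996, so δQ = 0.155 × 0.007996 = 0.00124.

0.007996 ± 0.00124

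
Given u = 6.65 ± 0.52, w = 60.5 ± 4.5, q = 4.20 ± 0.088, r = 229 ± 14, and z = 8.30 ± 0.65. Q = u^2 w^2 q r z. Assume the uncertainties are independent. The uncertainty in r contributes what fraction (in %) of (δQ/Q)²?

(δQ/Q)² = (2·δu/u)² + (2·δw/w)² + (1·δq/q)² + (1·δr/r)² + (1·δz/z)²
  u term: (2×0.0782)² = 0.0245
  w term: (2×0.0744)² = 0.0221
  q term: (1×0.0210)² = 0.000439
  r term: (1×0.0611)² = 0.00374
  z term: (1×0.0783)² = 0.00613
Total = 0.0569. Share from r = 0.00374/0.0569 = 0.0657.

6.57%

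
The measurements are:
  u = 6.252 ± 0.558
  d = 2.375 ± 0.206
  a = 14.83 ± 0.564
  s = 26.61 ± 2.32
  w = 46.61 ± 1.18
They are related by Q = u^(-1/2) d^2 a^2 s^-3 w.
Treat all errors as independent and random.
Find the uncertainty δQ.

0.401

Since Q is a product/quotient, work with relative uncertainties:
  (−½·δu/u)² = (-0.5×0.0893)² = 0.00199;  (2·δd/d)² = (2×0.0867)² = 0.0301;  (2·δa/a)² = (2×0.0380)² = 0.00579;  (-3·δs/s)² = (-3×0.0872)² = 0.0684;  (1·δw/w)² = (1×0.0253)² = 0.000641
δQ/Q = √(0.107) = 0.327
Q = 1.227, so δQ = 0.327 × 1.227 = 0.401.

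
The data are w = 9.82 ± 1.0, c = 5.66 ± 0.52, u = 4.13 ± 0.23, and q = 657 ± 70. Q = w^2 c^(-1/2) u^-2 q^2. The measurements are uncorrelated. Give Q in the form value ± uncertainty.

For a monomial Q ∝ w^2, c^(-1/2), u^-2, q^2, fractional errors add in quadrature:
  (2·δw/w)² = (2×0.102)² = 0.0415;  (−½·δc/c)² = (-0.5×0.0919)² = 0.00211;  (-2·δu/u)² = (-2×0.0557)² = 0.0124;  (2·δq/q)² = (2×0.107)² = 0.0454
δQ/Q = √(0.101) = 0.318
Q = 1.03e+06, so δQ = 0.318 × 1.03e+06 = 3.27e+05.

(1.03 ± 0.327) × 10^6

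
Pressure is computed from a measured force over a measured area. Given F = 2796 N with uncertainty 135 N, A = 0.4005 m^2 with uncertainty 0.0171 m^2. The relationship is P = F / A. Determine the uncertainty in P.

P is a product of powers, so relative uncertainties combine in quadrature:
  (1·δF/F)² = (1×0.0483)² = 0.00233;  (-1·δA/A)² = (-1×0.0427)² = 0.00182
δP/P = √(0.00415) = 0.0645
P = 6981 Pa, so δP = 0.0645 × 6981 = 450 Pa.

450 Pa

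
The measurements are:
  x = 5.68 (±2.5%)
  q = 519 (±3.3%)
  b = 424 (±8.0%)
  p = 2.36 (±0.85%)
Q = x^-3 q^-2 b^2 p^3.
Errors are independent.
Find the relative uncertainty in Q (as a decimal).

0.190

For a monomial Q ∝ x^-3, q^-2, b^2, p^3, fractional errors add in quadrature:
  (-3·δx/x)² = (-3×0.0250)² = 0.00562;  (-2·δq/q)² = (-2×0.0330)² = 0.00436;  (2·δb/b)² = (2×0.0800)² = 0.0256;  (3·δp/p)² = (3×0.00850)² = 0.000650
δQ/Q = √(0.0362) = 0.190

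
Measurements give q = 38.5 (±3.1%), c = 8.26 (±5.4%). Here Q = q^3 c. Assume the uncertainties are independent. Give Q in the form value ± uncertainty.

(4.71 ± 0.507) × 10^5

Since Q is a product/quotient, work with relative uncertainties:
  (3·δq/q)² = (3×0.0310)² = 0.00865;  (1·δc/c)² = (1×0.0540)² = 0.00292
δQ/Q = √(0.0116) = 0.108
Q = 4.71e+05, so δQ = 0.108 × 4.71e+05 = 50700.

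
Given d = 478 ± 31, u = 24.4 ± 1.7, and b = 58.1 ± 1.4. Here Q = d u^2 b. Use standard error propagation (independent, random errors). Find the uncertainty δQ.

2.57e+06

For a monomial Q ∝ d, u^2, b, fractional errors add in quadrature:
  (1·δd/d)² = (1×0.0649)² = 0.00421;  (2·δu/u)² = (2×0.0697)² = 0.0194;  (1·δb/b)² = (1×0.0241)² = 0.000581
δQ/Q = √(0.0242) = 0.156
Q = 1.65e+07, so δQ = 0.156 × 1.65e+07 = 2.57e+06.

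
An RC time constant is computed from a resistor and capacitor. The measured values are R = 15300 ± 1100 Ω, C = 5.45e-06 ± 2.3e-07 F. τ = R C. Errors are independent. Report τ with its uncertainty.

τ is a product of powers, so relative uncertainties combine in quadrature:
  (1·δR/R)² = (1×0.0719)² = 0.00517;  (1·δC/C)² = (1×0.0422)² = 0.00178
δτ/τ = √(0.00695) = 0.0834
τ = 0.0834 s, so δτ = 0.0834 × 0.0834 = 0.00695 s.

0.0834 ± 0.00695 s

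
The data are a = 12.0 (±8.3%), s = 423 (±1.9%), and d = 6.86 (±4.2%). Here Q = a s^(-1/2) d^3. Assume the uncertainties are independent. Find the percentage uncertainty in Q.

Since Q is a product/quotient, work with relative uncertainties:
  (1·δa/a)² = (1×0.0830)² = 0.00689;  (−½·δs/s)² = (-0.5×0.0190)² = 9.02e-05;  (3·δd/d)² = (3×0.0420)² = 0.0159
δQ/Q = √(0.0229) = 0.151

15.1%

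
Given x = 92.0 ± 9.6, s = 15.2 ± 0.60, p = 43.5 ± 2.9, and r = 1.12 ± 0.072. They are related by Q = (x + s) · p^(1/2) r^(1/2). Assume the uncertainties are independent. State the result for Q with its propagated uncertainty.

748 ± 75.6

Let u = x + s = 107. δu = √(δx² + δs²) = √(92.2 + 0.360) = 9.62, so δu/u = 0.0897.
Q is then a monomial in u, p, r:
δQ/Q = √((δu/u)² + (½·δp/p)² + (½·δr/r)²) = √(0.00805 + 0.00111 + 0.00103) = 0.101
Q = 748, so δQ = 0.101 × 748 = 75.6.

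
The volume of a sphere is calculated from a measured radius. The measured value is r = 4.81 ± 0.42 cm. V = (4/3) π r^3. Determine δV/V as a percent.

Each factor contributes (exponent × relative error)² to (δV/V)²:
  (3·δr/r)² = (3×0.0873)² = 0.0686
δV/V = √(0.0686) = 0.262

26.2%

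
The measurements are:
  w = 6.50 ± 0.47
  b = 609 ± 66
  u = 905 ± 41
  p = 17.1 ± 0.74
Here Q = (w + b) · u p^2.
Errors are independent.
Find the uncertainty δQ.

2.36e+07

Let h = w + b = 616. δh = √(δw² + δb²) = √(0.221 + 4360) = 66.0, so δh/h = 0.107.
Q is then a monomial in h, u, p:
δQ/Q = √((δh/h)² + (1·δu/u)² + (2·δp/p)²) = √(0.0115 + 0.00205 + 0.00749) = 0.145
Q = 1.63e+08, so δQ = 0.145 × 1.63e+08 = 2.36e+07.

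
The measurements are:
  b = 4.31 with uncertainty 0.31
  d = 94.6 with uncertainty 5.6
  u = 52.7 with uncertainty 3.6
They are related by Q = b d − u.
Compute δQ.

Let p = b·d = 408. δp/p = √((1·δb/b)² + (1·δd/d)²) = √(0.00517 + 0.00350) = 0.0932, so δp = 38.0.
Q = p − u: δQ = √(δp² + δu²) = √(1440 + 13.0) = 38.2

38.2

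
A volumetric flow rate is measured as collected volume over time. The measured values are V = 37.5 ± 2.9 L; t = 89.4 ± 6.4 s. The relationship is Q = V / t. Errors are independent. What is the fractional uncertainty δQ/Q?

0.105

Relative error in a monomial: (δQ/Q)² = Σ (nᵢ · δxᵢ/xᵢ)².
  (1·δV/V)² = (1×0.0773)² = 0.00598;  (-1·δt/t)² = (-1×0.0716)² = 0.00512
δQ/Q = √(0.0111) = 0.105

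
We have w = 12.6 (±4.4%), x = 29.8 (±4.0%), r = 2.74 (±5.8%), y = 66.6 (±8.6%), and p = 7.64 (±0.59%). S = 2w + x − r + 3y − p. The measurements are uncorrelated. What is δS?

Each term contributes (cᵢ δxᵢ)² to (δS)²:
  (2·δw)² = 1.23;  (δx)² = 1.42;  (δr)² = 0.0253;  (3·δy)² = 295;  (δp)² = 0.00203
δS = √(298) = 17.3

17.3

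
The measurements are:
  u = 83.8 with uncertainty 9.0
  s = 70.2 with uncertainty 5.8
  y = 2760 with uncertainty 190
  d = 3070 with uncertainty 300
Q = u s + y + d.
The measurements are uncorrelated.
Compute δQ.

Let p = u·s = 5880. δp/p = √((1·δu/u)² + (1·δs/s)²) = √(0.0115 + 0.00683) = 0.136, so δp = 797.
Q = p + y + d: δQ = √(δp² + δy² + δd²) = √(6.35e+05 + 36100 + 90000) = 873

873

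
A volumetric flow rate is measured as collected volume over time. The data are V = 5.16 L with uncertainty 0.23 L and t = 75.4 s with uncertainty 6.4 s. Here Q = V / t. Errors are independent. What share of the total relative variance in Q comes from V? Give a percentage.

21.6%

(δQ/Q)² = (1·δV/V)² + (-1·δt/t)²
  V term: (1×0.0446)² = 0.00199
  t term: (-1×0.0849)² = 0.00720
Total = 0.00919. Share from V = 0.00199/0.00919 = 0.216.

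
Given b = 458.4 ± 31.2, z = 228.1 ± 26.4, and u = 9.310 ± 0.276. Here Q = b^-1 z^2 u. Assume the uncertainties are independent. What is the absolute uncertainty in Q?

257

Products/powers → add relative errors in quadrature, weighted by exponent:
  (-1·δb/b)² = (-1×0.0681)² = 0.00463;  (2·δz/z)² = (2×0.116)² = 0.0536;  (1·δu/u)² = (1×0.0296)² = 0.000879
δQ/Q = √(0.0591) = 0.243
Q = 1057, so δQ = 0.243 × 1057 = 257.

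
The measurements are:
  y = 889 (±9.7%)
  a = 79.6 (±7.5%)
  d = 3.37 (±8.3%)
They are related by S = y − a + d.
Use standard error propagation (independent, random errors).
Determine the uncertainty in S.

Each term contributes (cᵢ δxᵢ)² to (δS)²:
  (δy)² = 7440;  (δa)² = 35.6;  (δd)² = 0.0782
δS = √(7470) = 86.4

86.4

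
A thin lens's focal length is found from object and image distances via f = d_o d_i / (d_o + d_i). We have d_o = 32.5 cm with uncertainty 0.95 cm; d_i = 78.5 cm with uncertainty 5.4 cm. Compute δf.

∂f/∂d_o = (d_i/(d_o+d_i))² = 0.500;  ∂f/∂d_i = (d_o/(d_o+d_i))² = 0.0857
δf = √((∂f/∂d_o · δd_o)² + (∂f/∂d_i · δd_i)²) = √(0.226 + 0.214) = 0.663 cm

0.663 cm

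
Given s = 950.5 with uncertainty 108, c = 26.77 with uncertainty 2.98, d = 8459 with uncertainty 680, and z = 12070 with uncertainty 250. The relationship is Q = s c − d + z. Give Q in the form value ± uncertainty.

Let p = s·c = 25440. δp/p = √((1·δs/s)² + (1·δc/c)²) = √(0.0129 + 0.0124) = 0.159, so δp = 4050.
Q = p − d + z: δQ = √(δp² + δd² + δz²) = √(1.64e+07 + 4.62e+05 + 62500) = 4110
Q = 29060.

29060 ± 4110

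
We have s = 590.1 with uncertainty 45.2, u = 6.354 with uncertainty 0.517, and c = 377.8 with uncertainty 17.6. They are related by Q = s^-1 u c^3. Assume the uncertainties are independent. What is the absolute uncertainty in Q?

Each factor contributes (exponent × relative error)² to (δQ/Q)²:
  (-1·δs/s)² = (-1×0.0766)² = 0.00587;  (1·δu/u)² = (1×0.0814)² = 0.00662;  (3·δc/c)² = (3×0.0466)² = 0.0195
δQ/Q = √(0.0320) = 0.179
Q = 580600, so δQ = 0.179 × 580600 = 1.04e+05.

1.04e+05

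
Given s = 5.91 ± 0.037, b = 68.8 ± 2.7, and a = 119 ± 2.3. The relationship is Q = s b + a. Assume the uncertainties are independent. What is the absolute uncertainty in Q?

16.3

Let p = s·b = 407. δp/p = √((1·δs/s)² + (1·δb/b)²) = √(3.92e-05 + 0.00154) = 0.0397, so δp = 16.2.
Q = p + a: δQ = √(δp² + δa²) = √(261 + 5.29) = 16.3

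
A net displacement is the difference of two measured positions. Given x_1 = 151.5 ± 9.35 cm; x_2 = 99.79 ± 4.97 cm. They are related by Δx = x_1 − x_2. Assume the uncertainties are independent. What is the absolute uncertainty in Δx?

Each term contributes (cᵢ δxᵢ)² to (δΔx)²:
  (δx_1)² = 87.4;  (δx_2)² = 24.7
δΔx = √(112) = 10.6 cm

10.6 cm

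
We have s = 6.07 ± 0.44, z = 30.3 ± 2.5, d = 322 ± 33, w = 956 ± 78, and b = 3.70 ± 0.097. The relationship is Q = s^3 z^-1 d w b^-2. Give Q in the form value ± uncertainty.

Products/powers → add relative errors in quadrature, weighted by exponent:
  (3·δs/s)² = (3×0.0725)² = 0.0473;  (-1·δz/z)² = (-1×0.0825)² = 0.00681;  (1·δd/d)² = (1×0.102)² = 0.0105;  (1·δw/w)² = (1×0.0816)² = 0.00666;  (-2·δb/b)² = (-2×0.0262)² = 0.00275
δQ/Q = √(0.0740) = 0.272
Q = 1.66e+05, so δQ = 0.272 × 1.66e+05 = 45200.

(1.66 ± 0.452) × 10^5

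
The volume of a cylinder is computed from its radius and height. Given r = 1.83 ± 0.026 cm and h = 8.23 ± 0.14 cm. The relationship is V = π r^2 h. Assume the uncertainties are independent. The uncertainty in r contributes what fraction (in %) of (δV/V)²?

(δV/V)² = (2·δr/r)² + (1·δh/h)²
  r term: (2×0.0142)² = 0.000807
  h term: (1×0.0170)² = 0.000289
Total = 0.00110. Share from r = 0.000807/0.00110 = 0.736.

73.6%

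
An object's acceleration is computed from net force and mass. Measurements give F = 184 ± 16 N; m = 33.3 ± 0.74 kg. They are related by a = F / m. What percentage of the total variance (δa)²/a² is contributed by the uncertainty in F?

(δa/a)² = (1·δF/F)² + (-1·δm/m)²
  F term: (1×0.0870)² = 0.00756
  m term: (-1×0.0222)² = 0.000494
Total = 0.00806. Share from F = 0.00756/0.00806 = 0.939.

93.9%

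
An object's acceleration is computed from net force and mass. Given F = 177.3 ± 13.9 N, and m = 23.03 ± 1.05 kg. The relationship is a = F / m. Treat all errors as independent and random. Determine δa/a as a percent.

9.07%

a is a product of powers, so relative uncertainties combine in quadrature:
  (1·δF/F)² = (1×0.0784)² = 0.00615;  (-1·δm/m)² = (-1×0.0456)² = 0.00208
δa/a = √(0.00822) = 0.0907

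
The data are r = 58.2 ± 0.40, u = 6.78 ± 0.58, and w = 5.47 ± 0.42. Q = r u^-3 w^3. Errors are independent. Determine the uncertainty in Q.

Each factor contributes (exponent × relative error)² to (δQ/Q)²:
  (1·δr/r)² = (1×0.00687)² = 4.72e-05;  (-3·δu/u)² = (-3×0.0855)² = 0.0659;  (3·δw/w)² = (3×0.0768)² = 0.0531
δQ/Q = √(0.119) = 0.345
Q = 30.6, so δQ = 0.345 × 30.6 = 10.5.

10.5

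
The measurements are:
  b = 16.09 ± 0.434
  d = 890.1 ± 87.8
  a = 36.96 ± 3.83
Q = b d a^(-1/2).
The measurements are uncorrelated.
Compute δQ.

Products/powers → add relative errors in quadrature, weighted by exponent:
  (1·δb/b)² = (1×0.0270)² = 0.000728;  (1·δd/d)² = (1×0.0986)² = 0.00973;  (−½·δa/a)² = (-0.5×0.104)² = 0.00268
δQ/Q = √(0.0131) = 0.115
Q = 2356, so δQ = 0.115 × 2356 = 270.

270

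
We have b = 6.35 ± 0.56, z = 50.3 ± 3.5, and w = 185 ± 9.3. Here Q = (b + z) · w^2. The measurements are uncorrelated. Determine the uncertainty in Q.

Let u = b + z = 56.6. δu = √(δb² + δz²) = √(0.314 + 12.2) = 3.54, so δu/u = 0.0626.
Q is then a monomial in u, w:
δQ/Q = √((δu/u)² + (2·δw/w)²) = √(0.00391 + 0.0101) = 0.118
Q = 1.94e+06, so δQ = 0.118 × 1.94e+06 = 2.3e+05.

2.3e+05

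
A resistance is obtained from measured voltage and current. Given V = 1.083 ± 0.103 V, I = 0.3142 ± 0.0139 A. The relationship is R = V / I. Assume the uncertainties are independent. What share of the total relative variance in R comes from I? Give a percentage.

17.8%

(δR/R)² = (1·δV/V)² + (-1·δI/I)²
  V term: (1×0.0951)² = 0.00905
  I term: (-1×0.0442)² = 0.00196
Total = 0.0110. Share from I = 0.00196/0.0110 = 0.178.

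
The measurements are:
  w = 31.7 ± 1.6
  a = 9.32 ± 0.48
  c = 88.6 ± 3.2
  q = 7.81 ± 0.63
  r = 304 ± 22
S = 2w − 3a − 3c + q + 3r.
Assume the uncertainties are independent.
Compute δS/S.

S is a linear combination, so absolute uncertainties add in quadrature:
  (2·δw)² = 10.2;  (3·δa)² = 2.07;  (3·δc)² = 92.2;  (δq)² = 0.397;  (3·δr)² = 4360
δS = √(4460) = 66.8
S = 689, so δS/S = 66.8/689 = 0.0969.

0.0969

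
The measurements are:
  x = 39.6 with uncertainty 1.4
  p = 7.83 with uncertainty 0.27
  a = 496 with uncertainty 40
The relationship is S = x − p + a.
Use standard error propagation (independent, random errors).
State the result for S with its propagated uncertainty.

528 ± 40.0

Each term contributes (cᵢ δxᵢ)² to (δS)²:
  (δx)² = 1.96;  (δp)² = 0.0729;  (δa)² = 1600
δS = √(1600) = 40.0
S = 528.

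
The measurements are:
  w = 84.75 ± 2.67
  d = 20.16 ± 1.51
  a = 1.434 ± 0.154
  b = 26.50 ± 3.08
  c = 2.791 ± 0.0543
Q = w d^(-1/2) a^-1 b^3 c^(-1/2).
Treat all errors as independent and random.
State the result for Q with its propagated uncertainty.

Q is a product of powers, so relative uncertainties combine in quadrature:
  (1·δw/w)² = (1×0.0315)² = 0.000993;  (−½·δd/d)² = (-0.5×0.0749)² = 0.00140;  (-1·δa/a)² = (-1×0.107)² = 0.0115;  (3·δb/b)² = (3×0.116)² = 0.122;  (−½·δc/c)² = (-0.5×0.0195)² = 9.46e-05
δQ/Q = √(0.136) = 0.368
Q = 146600, so δQ = 0.368 × 146600 = 54000.

146600 ± 54000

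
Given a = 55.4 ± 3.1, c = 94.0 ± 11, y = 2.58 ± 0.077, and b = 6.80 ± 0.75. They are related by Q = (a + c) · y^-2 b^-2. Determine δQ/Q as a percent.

24.1%

Let u = a + c = 149. δu = √(δa² + δc²) = √(9.61 + 121) = 11.4, so δu/u = 0.0765.
Q is then a monomial in u, y, b:
δQ/Q = √((δu/u)² + (-2·δy/y)² + (-2·δb/b)²) = √(0.00585 + 0.00356 + 0.0487) = 0.241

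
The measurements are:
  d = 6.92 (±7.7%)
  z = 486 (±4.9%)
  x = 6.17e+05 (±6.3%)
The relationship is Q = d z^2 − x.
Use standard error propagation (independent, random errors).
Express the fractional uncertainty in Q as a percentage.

20.4%

Let p = d·z^2 = 1.63e+06. δp/p = √((1·δd/d)² + (2·δz/z)²) = √(0.00593 + 0.00960) = 0.125, so δp = 2.04e+05.
Q = p − x: δQ = √(δp² + δx²) = √(4.15e+10 + 1.51e+09) = 2.07e+05
Q = 1.02e+06, so δQ/Q = 2.07e+05/1.02e+06 = 0.204.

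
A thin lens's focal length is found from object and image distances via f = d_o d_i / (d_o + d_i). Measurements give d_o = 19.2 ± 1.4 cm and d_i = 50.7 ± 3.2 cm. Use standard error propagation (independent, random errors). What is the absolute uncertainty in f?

∂f/∂d_o = (d_i/(d_o+d_i))² = 0.526;  ∂f/∂d_i = (d_o/(d_o+d_i))² = 0.0754
δf = √((∂f/∂d_o · δd_o)² + (∂f/∂d_i · δd_i)²) = √(0.542 + 0.0583) = 0.775 cm

0.775 cm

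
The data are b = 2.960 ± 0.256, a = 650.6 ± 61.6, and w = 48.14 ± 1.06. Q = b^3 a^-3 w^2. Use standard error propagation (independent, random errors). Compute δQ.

Since Q is a product/quotient, work with relative uncertainties:
  (3·δb/b)² = (3×0.0865)² = 0.0673;  (-3·δa/a)² = (-3×0.0947)² = 0.0807;  (2·δw/w)² = (2×0.0220)² = 0.00194
δQ/Q = √(0.150) = 0.387
Q = 0.0002182, so δQ = 0.387 × 0.0002182 = 8.45e-05.

8.45e-05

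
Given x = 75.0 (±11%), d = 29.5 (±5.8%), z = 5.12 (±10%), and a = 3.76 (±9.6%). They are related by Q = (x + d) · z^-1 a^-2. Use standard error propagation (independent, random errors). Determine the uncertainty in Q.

Let u = x + d = 104. δu = √(δx² + δd²) = √(68.1 + 2.93) = 8.43, so δu/u = 0.0806.
Q is then a monomial in u, z, a:
δQ/Q = √((δu/u)² + (-1·δz/z)² + (-2·δa/a)²) = √(0.00650 + 0.0100 + 0.0369) = 0.231
Q = 1.44, so δQ = 0.231 × 1.44 = 0.334.

0.334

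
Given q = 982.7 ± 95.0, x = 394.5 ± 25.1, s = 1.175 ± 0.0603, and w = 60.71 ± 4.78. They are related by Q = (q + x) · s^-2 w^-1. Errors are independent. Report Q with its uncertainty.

Let u = q + x = 1377. δu = √(δq² + δx²) = √(9020 + 630) = 98.3, so δu/u = 0.0713.
Q is then a monomial in u, s, w:
δQ/Q = √((δu/u)² + (-2·δs/s)² + (-1·δw/w)²) = √(0.00509 + 0.0105 + 0.00620) = 0.148
Q = 16.43, so δQ = 0.148 × 16.43 = 2.43.

16.43 ± 2.43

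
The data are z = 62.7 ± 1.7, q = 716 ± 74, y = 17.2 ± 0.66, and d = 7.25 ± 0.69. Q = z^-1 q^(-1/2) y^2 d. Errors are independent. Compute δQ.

0.173

Q is a product of powers, so relative uncertainties combine in quadrature:
  (-1·δz/z)² = (-1×0.0271)² = 0.000735;  (−½·δq/q)² = (-0.5×0.103)² = 0.00267;  (2·δy/y)² = (2×0.0384)² = 0.00589;  (1·δd/d)² = (1×0.0952)² = 0.00906
δQ/Q = √(0.0184) = 0.135
Q = 1.28, so δQ = 0.135 × 1.28 = 0.173.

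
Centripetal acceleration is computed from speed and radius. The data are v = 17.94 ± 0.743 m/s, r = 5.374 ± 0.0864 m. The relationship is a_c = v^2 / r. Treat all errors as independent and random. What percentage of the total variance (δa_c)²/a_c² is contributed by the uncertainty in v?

(δa_c/a_c)² = (2·δv/v)² + (-1·δr/r)²
  v term: (2×0.0414)² = 0.00686
  r term: (-1×0.0161)² = 0.000258
Total = 0.00712. Share from v = 0.00686/0.00712 = 0.964.

96.4%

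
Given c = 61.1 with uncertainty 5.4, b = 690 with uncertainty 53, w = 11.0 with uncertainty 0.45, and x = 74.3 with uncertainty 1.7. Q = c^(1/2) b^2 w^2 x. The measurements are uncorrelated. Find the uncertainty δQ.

6.06e+09

Each factor contributes (exponent × relative error)² to (δQ/Q)²:
  (½·δc/c)² = (0.5×0.0884)² = 0.00195;  (2·δb/b)² = (2×0.0768)² = 0.0236;  (2·δw/w)² = (2×0.0409)² = 0.00669;  (1·δx/x)² = (1×0.0229)² = 0.000524
δQ/Q = √(0.0328) = 0.181
Q = 3.35e+10, so δQ = 0.181 × 3.35e+10 = 6.06e+09.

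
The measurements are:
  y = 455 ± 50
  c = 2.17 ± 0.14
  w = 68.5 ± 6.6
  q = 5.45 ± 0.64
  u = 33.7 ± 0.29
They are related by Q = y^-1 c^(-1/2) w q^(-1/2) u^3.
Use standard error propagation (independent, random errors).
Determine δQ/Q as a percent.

Each factor contributes (exponent × relative error)² to (δQ/Q)²:
  (-1·δy/y)² = (-1×0.110)² = 0.0121;  (−½·δc/c)² = (-0.5×0.0645)² = 0.00104;  (1·δw/w)² = (1×0.0964)² = 0.00928;  (−½·δq/q)² = (-0.5×0.117)² = 0.00345;  (3·δu/u)² = (3×0.00861)² = 0.000666
δQ/Q = √(0.0265) = 0.163

16.3%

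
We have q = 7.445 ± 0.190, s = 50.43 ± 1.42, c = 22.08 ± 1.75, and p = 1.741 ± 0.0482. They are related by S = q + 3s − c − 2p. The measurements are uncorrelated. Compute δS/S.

Sums and differences: (δS)² = Σ (cᵢ δxᵢ)².
  (δq)² = 0.0361;  (3·δs)² = 18.1;  (δc)² = 3.06;  (2·δp)² = 0.00929
δS = √(21.3) = 4.61
S = 133.2, so δS/S = 4.61/133.2 = 0.0346.

0.0346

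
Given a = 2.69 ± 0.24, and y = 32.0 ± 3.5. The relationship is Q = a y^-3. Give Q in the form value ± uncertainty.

Q is a product of powers, so relative uncertainties combine in quadrature:
  (1·δa/a)² = (1×0.0892)² = 0.00796;  (-3·δy/y)² = (-3×0.109)² = 0.108
δQ/Q = √(0.116) = 0.340
Q = 8.21e-05, so δQ = 0.340 × 8.21e-05 = 2.79e-05.

(8.21 ± 2.79) × 10^-5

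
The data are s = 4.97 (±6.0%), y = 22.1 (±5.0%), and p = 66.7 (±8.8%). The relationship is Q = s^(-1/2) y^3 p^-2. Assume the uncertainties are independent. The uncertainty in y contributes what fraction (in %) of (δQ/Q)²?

41.4%

(δQ/Q)² = (−½·δs/s)² + (3·δy/y)² + (-2·δp/p)²
  s term: (-0.5×0.0600)² = 0.000900
  y term: (3×0.0500)² = 0.0225
  p term: (-2×0.0880)² = 0.0310
Total = 0.0544. Share from y = 0.0225/0.0544 = 0.414.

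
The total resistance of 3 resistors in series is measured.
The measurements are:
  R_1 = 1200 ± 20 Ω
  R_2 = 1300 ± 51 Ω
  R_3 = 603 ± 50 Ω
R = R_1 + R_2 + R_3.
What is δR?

74.2 Ω

R is a linear combination, so absolute uncertainties add in quadrature:
  (δR_1)² = 400;  (δR_2)² = 2600;  (δR_3)² = 2500
δR = √(5500) = 74.2 Ω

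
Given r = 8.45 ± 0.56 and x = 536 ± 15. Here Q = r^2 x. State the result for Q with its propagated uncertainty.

Q is a product of powers, so relative uncertainties combine in quadrature:
  (2·δr/r)² = (2×0.0663)² = 0.0176;  (1·δx/x)² = (1×0.0280)² = 0.000783
δQ/Q = √(0.0184) = 0.135
Q = 38300, so δQ = 0.135 × 38300 = 5180.

38300 ± 5180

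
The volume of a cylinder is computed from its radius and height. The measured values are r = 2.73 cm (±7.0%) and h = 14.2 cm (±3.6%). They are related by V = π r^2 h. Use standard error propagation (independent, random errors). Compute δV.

48.1 cm^3

Each factor contributes (exponent × relative error)² to (δV/V)²:
  (2·δr/r)² = (2×0.0700)² = 0.0196;  (1·δh/h)² = (1×0.0360)² = 0.00130
δV/V = √(0.0209) = 0.145
V = 332 cm^3, so δV = 0.145 × 332 = 48.1 cm^3.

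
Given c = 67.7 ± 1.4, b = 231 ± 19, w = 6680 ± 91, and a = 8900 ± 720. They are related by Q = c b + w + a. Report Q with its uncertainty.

Let p = c·b = 15600. δp/p = √((1·δc/c)² + (1·δb/b)²) = √(0.000428 + 0.00677) = 0.0848, so δp = 1330.
Q = p + w + a: δQ = √(δp² + δw² + δa²) = √(1.76e+06 + 8280 + 5.18e+05) = 1510
Q = 31200.

31200 ± 1510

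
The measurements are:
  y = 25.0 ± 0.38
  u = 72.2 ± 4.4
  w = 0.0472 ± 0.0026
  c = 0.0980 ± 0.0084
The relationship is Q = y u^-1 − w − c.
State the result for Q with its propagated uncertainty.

0.201 ± 0.0235

Let p = y·u^-1 = 0.346. δp/p = √((1·δy/y)² + (-1·δu/u)²) = √(0.000231 + 0.00371) = 0.0628, so δp = 0.0217.
Q = p − w − c: δQ = √(δp² + δw² + δc²) = √(0.000473 + 6.76e-06 + 7.06e-05) = 0.0235
Q = 0.201.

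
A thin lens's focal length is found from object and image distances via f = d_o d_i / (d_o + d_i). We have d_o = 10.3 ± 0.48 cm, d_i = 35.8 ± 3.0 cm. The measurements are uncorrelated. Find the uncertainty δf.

0.326 cm

∂f/∂d_o = (d_i/(d_o+d_i))² = 0.603;  ∂f/∂d_i = (d_o/(d_o+d_i))² = 0.0499
δf = √((∂f/∂d_o · δd_o)² + (∂f/∂d_i · δd_i)²) = √(0.0838 + 0.0224) = 0.326 cm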